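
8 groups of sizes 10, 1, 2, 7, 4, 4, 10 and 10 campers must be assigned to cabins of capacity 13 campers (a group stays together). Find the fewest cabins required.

5

Total = 10 + 10 + 10 + 7 + 4 + 4 + 2 + 1 = 48 campers.
Lower bound: ⌈48/13⌉ = 4 cabins.
A packing using 5 cabins:
  cabin 1: 10 + 2 + 1 = 13
  cabin 2: 10 = 10
  cabin 3: 10 = 10
  cabin 4: 7 + 4 = 11
  cabin 5: 4 = 4
No arrangement into 4 cabins stays within capacity, so 5 is optimal.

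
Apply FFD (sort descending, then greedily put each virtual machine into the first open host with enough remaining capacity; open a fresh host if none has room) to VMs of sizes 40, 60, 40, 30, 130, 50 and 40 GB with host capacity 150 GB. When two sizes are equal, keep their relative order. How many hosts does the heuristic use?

Sorted descending: 130, 60, 50, 40, 40, 40, 30.
  130 → host 1 (new)  [load 130/150]
  60 → host 2 (new)  [load 60/150]
  50 → host 2  [load 110/150]
  40 → host 2  [load 150/150]
  40 → host 3 (new)  [load 40/150]
  40 → host 3  [load 80/150]
  30 → host 3  [load 110/150]
3 hosts opened.

3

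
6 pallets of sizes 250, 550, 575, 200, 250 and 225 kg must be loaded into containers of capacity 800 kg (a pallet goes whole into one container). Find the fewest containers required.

Total = 575 + 550 + 250 + 250 + 225 + 200 = 2050 kg.
Lower bound: ⌈2050/800⌉ = 3 containers.
A packing using 3 containers:
  container 1: 575 + 225 = 800
  container 2: 550 + 250 = 800
  container 3: 250 + 200 = 450
This matches the lower bound, so 3 is optimal.

3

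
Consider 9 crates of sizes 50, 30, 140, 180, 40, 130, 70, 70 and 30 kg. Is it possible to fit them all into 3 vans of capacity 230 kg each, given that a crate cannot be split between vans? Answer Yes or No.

No

Total = 740 kg; ⌈740/230⌉ = 4.
At least 4 vans are required, but only 3 are allowed.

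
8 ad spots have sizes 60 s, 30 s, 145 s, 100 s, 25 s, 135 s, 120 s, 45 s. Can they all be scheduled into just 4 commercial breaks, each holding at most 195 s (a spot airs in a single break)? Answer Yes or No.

A valid assignment using 4 commercial breaks:
  break 1: 145 + 45 = 190
  break 2: 135 + 60 = 195
  break 3: 120 + 30 + 25 = 175
  break 4: 100 = 100
Every load is within 195 s, so 4 commercial breaks suffice.

Yes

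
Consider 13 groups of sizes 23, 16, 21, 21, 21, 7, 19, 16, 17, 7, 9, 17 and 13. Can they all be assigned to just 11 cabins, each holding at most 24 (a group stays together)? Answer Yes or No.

A valid assignment using 10 cabins:
  cabin 1: 23 = 23
  cabin 2: 21 = 21
  cabin 3: 21 = 21
  cabin 4: 21 = 21
  cabin 5: 19 = 19
  cabin 6: 17 + 7 = 24
  cabin 7: 17 + 7 = 24
  cabin 8: 16 = 16
  cabin 9: 16 = 16
  cabin 10: 13 + 9 = 22
That uses only 10 ≤ 11, so 11 cabins are enough.

Yes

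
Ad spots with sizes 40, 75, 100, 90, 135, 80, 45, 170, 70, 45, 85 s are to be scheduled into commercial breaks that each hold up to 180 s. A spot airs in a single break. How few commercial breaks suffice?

Total = 170 + 135 + 100 + 90 + 85 + 80 + 75 + 70 + 45 + 45 + 40 = 935 s.
Lower bound: ⌈935/180⌉ = 6 commercial breaks.
A packing using 6 commercial breaks:
  break 1: 170 = 170
  break 2: 135 + 45 = 180
  break 3: 100 + 80 = 180
  break 4: 90 + 85 = 175
  break 5: 75 + 70 = 145
  break 6: 45 + 40 = 85
This matches the lower bound, so 6 is optimal.

6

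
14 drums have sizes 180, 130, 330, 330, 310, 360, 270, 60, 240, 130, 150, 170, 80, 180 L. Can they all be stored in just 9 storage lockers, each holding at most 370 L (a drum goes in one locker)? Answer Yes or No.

A valid assignment using 9 storage lockers:
  locker 1: 360 = 360
  locker 2: 330 = 330
  locker 3: 330 = 330
  locker 4: 310 + 60 = 370
  locker 5: 270 + 80 = 350
  locker 6: 240 + 130 = 370
  locker 7: 180 + 180 = 360
  locker 8: 170 + 150 = 320
  locker 9: 130 = 130
Every load is within 370 L, so 9 storage lockers suffice.

Yes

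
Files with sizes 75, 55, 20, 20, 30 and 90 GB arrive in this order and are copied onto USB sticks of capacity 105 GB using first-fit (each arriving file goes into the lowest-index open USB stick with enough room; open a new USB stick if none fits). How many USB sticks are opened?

  75 → USB stick 1 (new)  [load 75/105]
  55 → USB stick 2 (new)  [load 55/105]
  20 → USB stick 1  [load 95/105]
  20 → USB stick 2  [load 75/105]
  30 → USB stick 2  [load 105/105]
  90 → USB stick 3 (new)  [load 90/105]
3 USB sticks opened.

3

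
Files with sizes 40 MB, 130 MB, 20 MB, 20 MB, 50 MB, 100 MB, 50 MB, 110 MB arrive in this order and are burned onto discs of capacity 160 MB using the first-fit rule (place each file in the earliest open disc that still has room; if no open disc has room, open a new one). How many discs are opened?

  40 → disc 1 (new)  [load 40/160]
  130 → disc 2 (new)  [load 130/160]
  20 → disc 1  [load 60/160]
  20 → disc 1  [load 80/160]
  50 → disc 1  [load 130/160]
  100 → disc 3 (new)  [load 100/160]
  50 → disc 3  [load 150/160]
  110 → disc 4 (new)  [load 110/160]
4 discs opened.

4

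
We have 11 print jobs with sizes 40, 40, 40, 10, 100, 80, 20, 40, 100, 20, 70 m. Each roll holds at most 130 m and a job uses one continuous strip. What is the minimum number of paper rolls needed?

5

Total = 100 + 100 + 80 + 70 + 40 + 40 + 40 + 40 + 20 + 20 + 10 = 560 m.
Lower bound: ⌈560/130⌉ = 5 paper rolls.
A packing using 5 paper rolls:
  roll 1: 100 + 20 + 10 = 130
  roll 2: 100 + 20 = 120
  roll 3: 80 + 40 = 120
  roll 4: 70 + 40 = 110
  roll 5: 40 + 40 = 80
This matches the lower bound, so 5 is optimal.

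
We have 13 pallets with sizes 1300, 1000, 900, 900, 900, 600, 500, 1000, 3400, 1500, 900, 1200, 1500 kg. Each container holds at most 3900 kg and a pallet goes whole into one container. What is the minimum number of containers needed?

Total = 3400 + 1500 + 1500 + 1300 + 1200 + 1000 + 1000 + 900 + 900 + 900 + 900 + 600 + 500 = 15600 kg.
Lower bound: ⌈15600/3900⌉ = 4 containers.
A packing using 4 containers:
  container 1: 3400 + 500 = 3900
  container 2: 1500 + 1500 + 900 = 3900
  container 3: 1300 + 1000 + 1000 + 600 = 3900
  container 4: 1200 + 900 + 900 + 900 = 3900
This matches the lower bound, so 4 is optimal.

4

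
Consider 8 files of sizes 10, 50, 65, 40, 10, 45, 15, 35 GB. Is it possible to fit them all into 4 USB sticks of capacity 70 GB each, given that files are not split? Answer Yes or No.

No

Total = 270 GB; ⌈270/70⌉ = 4.
The bound of 4 does not rule out 4, but exhaustive search shows no assignment into 4 USB sticks of capacity 70 GB exists — the minimum is 5.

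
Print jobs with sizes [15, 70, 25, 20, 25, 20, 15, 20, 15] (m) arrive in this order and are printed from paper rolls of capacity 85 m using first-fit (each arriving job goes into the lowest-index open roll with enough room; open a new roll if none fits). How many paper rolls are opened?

  15 → roll 1 (new)  [load 15/85]
  70 → roll 1  [load 85/85]
  25 → roll 2 (new)  [load 25/85]
  20 → roll 2  [load 45/85]
  25 → roll 2  [load 70/85]
  20 → roll 3 (new)  [load 20/85]
  15 → roll 2  [load 85/85]
  20 → roll 3  [load 40/85]
  15 → roll 3  [load 55/85]
3 paper rolls opened.

3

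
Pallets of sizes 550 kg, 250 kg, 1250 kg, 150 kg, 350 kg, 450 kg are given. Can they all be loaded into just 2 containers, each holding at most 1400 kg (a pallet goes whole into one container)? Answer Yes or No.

Total = 3000 kg; ⌈3000/1400⌉ = 3.
At least 3 containers are required, but only 2 are allowed.

No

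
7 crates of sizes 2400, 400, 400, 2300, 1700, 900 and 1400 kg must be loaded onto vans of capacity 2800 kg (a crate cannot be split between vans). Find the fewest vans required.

Total = 2400 + 2300 + 1700 + 1400 + 900 + 400 + 400 = 9500 kg.
Lower bound: ⌈9500/2800⌉ = 4 vans.
A packing using 4 vans:
  van 1: 2400 + 400 = 2800
  van 2: 2300 + 400 = 2700
  van 3: 1700 + 900 = 2600
  van 4: 1400 = 1400
This matches the lower bound, so 4 is optimal.

4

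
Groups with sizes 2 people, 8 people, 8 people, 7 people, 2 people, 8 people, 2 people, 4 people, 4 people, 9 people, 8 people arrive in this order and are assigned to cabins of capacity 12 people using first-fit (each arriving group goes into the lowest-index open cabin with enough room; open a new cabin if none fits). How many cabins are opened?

  2 → cabin 1 (new)  [load 2/12]
  8 → cabin 1  [load 10/12]
  8 → cabin 2 (new)  [load 8/12]
  7 → cabin 3 (new)  [load 7/12]
  2 → cabin 1  [load 12/12]
  8 → cabin 4 (new)  [load 8/12]
  2 → cabin 2  [load 10/12]
  4 → cabin 3  [load 11/12]
  4 → cabin 4  [load 12/12]
  9 → cabin 5 (new)  [load 9/12]
  8 → cabin 6 (new)  [load 8/12]
6 cabins opened.

6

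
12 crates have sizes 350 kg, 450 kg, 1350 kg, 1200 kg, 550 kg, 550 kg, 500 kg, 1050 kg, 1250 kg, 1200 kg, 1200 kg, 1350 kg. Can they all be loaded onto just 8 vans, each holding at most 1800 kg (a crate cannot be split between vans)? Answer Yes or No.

A valid assignment using 7 vans:
  van 1: 1350 + 450 = 1800
  van 2: 1350 + 350 = 1700
  van 3: 1250 + 550 = 1800
  van 4: 1200 + 550 = 1750
  van 5: 1200 + 500 = 1700
  van 6: 1200 = 1200
  van 7: 1050 = 1050
That uses only 7 ≤ 8, so 8 vans are enough.

Yes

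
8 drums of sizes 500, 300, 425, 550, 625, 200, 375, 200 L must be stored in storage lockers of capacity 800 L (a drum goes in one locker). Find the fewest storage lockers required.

5

Total = 625 + 550 + 500 + 425 + 375 + 300 + 200 + 200 = 3175 L.
Lower bound: ⌈3175/800⌉ = 4 storage lockers.
A packing using 5 storage lockers:
  locker 1: 625 = 625
  locker 2: 550 + 200 = 750
  locker 3: 500 + 300 = 800
  locker 4: 425 + 375 = 800
  locker 5: 200 = 200
No arrangement into 4 storage lockers stays within capacity, so 5 is optimal.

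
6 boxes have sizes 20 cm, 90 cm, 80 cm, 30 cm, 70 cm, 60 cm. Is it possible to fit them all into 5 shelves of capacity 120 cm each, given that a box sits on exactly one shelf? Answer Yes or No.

Yes

A valid assignment using 4 shelves:
  shelf 1: 90 + 30 = 120
  shelf 2: 80 + 20 = 100
  shelf 3: 70 = 70
  shelf 4: 60 = 60
That uses only 4 ≤ 5, so 5 shelves are enough.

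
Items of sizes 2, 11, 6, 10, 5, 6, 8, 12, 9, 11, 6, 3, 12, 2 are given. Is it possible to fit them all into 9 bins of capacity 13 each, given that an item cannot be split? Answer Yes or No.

A valid assignment using 9 bins:
  bin 1: 12 = 12
  bin 2: 12 = 12
  bin 3: 11 + 2 = 13
  bin 4: 11 + 2 = 13
  bin 5: 10 + 3 = 13
  bin 6: 9 = 9
  bin 7: 8 + 5 = 13
  bin 8: 6 + 6 = 12
  bin 9: 6 = 6
Every load is within 13, so 9 bins suffice.

Yes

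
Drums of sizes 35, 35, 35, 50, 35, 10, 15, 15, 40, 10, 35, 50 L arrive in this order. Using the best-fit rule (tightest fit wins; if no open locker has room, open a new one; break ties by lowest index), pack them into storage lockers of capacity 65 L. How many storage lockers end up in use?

  35 → locker 1 (new)  [load 35/65]
  35 → locker 2 (new)  [load 35/65]
  35 → locker 3 (new)  [load 35/65]
  50 → locker 4 (new)  [load 50/65]
  35 → locker 5 (new)  [load 35/65]
  10 → locker 4  [load 60/65]
  15 → locker 1  [load 50/65]
  15 → locker 1  [load 65/65]
  40 → locker 6 (new)  [load 40/65]
  10 → locker 6  [load 50/65]
  35 → locker 7 (new)  [load 35/65]
  50 → locker 8 (new)  [load 50/65]
8 storage lockers opened.

8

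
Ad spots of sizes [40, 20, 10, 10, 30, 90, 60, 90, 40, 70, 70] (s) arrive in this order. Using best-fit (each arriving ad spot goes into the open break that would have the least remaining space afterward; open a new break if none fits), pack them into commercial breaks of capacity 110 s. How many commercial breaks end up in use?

6

  40 → break 1 (new)  [load 40/110]
  20 → break 1  [load 60/110]
  10 → break 1  [load 70/110]
  10 → break 1  [load 80/110]
  30 → break 1  [load 110/110]
  90 → break 2 (new)  [load 90/110]
  60 → break 3 (new)  [load 60/110]
  90 → break 4 (new)  [load 90/110]
  40 → break 3  [load 100/110]
  70 → break 5 (new)  [load 70/110]
  70 → break 6 (new)  [load 70/110]
6 commercial breaks opened.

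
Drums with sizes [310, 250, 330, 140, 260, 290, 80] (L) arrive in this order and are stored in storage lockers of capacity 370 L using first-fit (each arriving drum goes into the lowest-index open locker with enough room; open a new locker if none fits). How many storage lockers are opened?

6

  310 → locker 1 (new)  [load 310/370]
  250 → locker 2 (new)  [load 250/370]
  330 → locker 3 (new)  [load 330/370]
  140 → locker 4 (new)  [load 140/370]
  260 → locker 5 (new)  [load 260/370]
  290 → locker 6 (new)  [load 290/370]
  80 → locker 2  [load 330/370]
6 storage lockers opened.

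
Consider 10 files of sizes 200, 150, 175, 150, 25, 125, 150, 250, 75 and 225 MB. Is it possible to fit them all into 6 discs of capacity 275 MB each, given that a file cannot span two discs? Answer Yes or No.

Total = 1525 MB; ⌈1525/275⌉ = 6.
7 files each exceed half the capacity and cannot share a disc, forcing at least 7 discs.
At least 7 discs are required, but only 6 are allowed.

No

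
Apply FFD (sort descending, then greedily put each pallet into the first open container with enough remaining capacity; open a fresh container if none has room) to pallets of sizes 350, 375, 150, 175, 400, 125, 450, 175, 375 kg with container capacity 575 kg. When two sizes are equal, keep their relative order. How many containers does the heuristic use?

Sorted descending: 450, 400, 375, 375, 350, 175, 175, 150, 125.
  450 → container 1 (new)  [load 450/575]
  400 → container 2 (new)  [load 400/575]
  375 → container 3 (new)  [load 375/575]
  375 → container 4 (new)  [load 375/575]
  350 → container 5 (new)  [load 350/575]
  175 → container 2  [load 575/575]
  175 → container 3  [load 550/575]
  150 → container 4  [load 525/575]
  125 → container 1  [load 575/575]
5 containers opened.

5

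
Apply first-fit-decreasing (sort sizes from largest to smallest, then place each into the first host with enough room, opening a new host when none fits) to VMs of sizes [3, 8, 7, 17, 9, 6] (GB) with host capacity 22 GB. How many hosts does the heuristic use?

3

Sorted descending: 17, 9, 8, 7, 6, 3.
  17 → host 1 (new)  [load 17/22]
  9 → host 2 (new)  [load 9/22]
  8 → host 2  [load 17/22]
  7 → host 3 (new)  [load 7/22]
  6 → host 3  [load 13/22]
  3 → host 1  [load 20/22]
3 hosts opened.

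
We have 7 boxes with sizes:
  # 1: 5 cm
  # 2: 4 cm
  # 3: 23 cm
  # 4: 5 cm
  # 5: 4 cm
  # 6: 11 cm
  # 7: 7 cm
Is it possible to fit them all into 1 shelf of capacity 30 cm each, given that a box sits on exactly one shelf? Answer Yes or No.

No

Total = 59 cm; ⌈59/30⌉ = 2.
At least 2 shelves are required, but only 1 is allowed.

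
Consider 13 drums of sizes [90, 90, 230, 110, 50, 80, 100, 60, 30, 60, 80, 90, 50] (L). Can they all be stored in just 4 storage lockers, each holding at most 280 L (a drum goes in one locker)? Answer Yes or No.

A valid assignment using 4 storage lockers:
  locker 1: 230 + 50 = 280
  locker 2: 110 + 90 + 80 = 280
  locker 3: 100 + 90 + 90 = 280
  locker 4: 80 + 60 + 60 + 50 + 30 = 280
Every load is within 280 L, so 4 storage lockers suffice.

Yes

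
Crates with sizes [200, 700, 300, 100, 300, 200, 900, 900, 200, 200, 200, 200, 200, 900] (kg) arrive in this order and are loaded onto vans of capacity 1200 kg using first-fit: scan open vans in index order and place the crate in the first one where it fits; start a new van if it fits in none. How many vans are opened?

  200 → van 1 (new)  [load 200/1200]
  700 → van 1  [load 900/1200]
  300 → van 1  [load 1200/1200]
  100 → van 2 (new)  [load 100/1200]
  300 → van 2  [load 400/1200]
  200 → van 2  [load 600/1200]
  900 → van 3 (new)  [load 900/1200]
  900 → van 4 (new)  [load 900/1200]
  200 → van 2  [load 800/1200]
  200 → van 2  [load 1000/1200]
  200 → van 2  [load 1200/1200]
  200 → van 3  [load 1100/1200]
  200 → van 4  [load 1100/1200]
  900 → van 5 (new)  [load 900/1200]
5 vans opened.

5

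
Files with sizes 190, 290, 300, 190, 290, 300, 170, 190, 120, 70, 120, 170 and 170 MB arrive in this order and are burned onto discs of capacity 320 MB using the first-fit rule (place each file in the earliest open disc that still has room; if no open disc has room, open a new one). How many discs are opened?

  190 → disc 1 (new)  [load 190/320]
  290 → disc 2 (new)  [load 290/320]
  300 → disc 3 (new)  [load 300/320]
  190 → disc 4 (new)  [load 190/320]
  290 → disc 5 (new)  [load 290/320]
  300 → disc 6 (new)  [load 300/320]
  170 → disc 7 (new)  [load 170/320]
  190 → disc 8 (new)  [load 190/320]
  120 → disc 1  [load 310/320]
  70 → disc 4  [load 260/320]
  120 → disc 7  [load 290/320]
  170 → disc 9 (new)  [load 170/320]
  170 → disc 10 (new)  [load 170/320]
10 discs opened.

10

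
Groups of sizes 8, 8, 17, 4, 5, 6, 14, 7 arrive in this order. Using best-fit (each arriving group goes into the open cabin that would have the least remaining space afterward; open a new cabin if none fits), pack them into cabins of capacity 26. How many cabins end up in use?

3

  8 → cabin 1 (new)  [load 8/26]
  8 → cabin 1  [load 16/26]
  17 → cabin 2 (new)  [load 17/26]
  4 → cabin 2  [load 21/26]
  5 → cabin 2  [load 26/26]
  6 → cabin 1  [load 22/26]
  14 → cabin 3 (new)  [load 14/26]
  7 → cabin 3  [load 21/26]
3 cabins opened.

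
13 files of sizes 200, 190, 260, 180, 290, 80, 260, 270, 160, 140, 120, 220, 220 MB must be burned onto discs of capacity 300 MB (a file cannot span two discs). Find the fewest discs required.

10

Total = 290 + 270 + 260 + 260 + 220 + 220 + 200 + 190 + 180 + 160 + 140 + 120 + 80 = 2590 MB.
Lower bound: ⌈2590/300⌉ = 9 discs.
Also, 10 files each exceed 150 MB, and no two of those can share a disc, so at least 10 discs are needed.
A packing using 10 discs:
  disc 1: 290 = 290
  disc 2: 270 = 270
  disc 3: 260 = 260
  disc 4: 260 = 260
  disc 5: 220 + 80 = 300
  disc 6: 220 = 220
  disc 7: 200 = 200
  disc 8: 190 = 190
  disc 9: 180 + 120 = 300
  disc 10: 160 + 140 = 300
This matches the lower bound, so 10 is optimal.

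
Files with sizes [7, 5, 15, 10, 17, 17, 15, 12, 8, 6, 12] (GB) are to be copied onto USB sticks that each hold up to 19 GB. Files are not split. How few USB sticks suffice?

Total = 17 + 17 + 15 + 15 + 12 + 12 + 10 + 8 + 7 + 6 + 5 = 124 GB.
Lower bound: ⌈124/19⌉ = 7 USB sticks.
A packing using 8 USB sticks:
  USB stick 1: 17 = 17
  USB stick 2: 17 = 17
  USB stick 3: 15 = 15
  USB stick 4: 15 = 15
  USB stick 5: 12 + 7 = 19
  USB stick 6: 12 + 6 = 18
  USB stick 7: 10 + 8 = 18
  USB stick 8: 5 = 5
No arrangement into 7 USB sticks stays within capacity, so 8 is optimal.

8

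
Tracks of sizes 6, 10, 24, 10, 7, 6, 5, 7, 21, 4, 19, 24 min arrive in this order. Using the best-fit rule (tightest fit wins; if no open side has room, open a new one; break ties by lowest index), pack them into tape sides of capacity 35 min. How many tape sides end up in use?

5

  6 → side 1 (new)  [load 6/35]
  10 → side 1  [load 16/35]
  24 → side 2 (new)  [load 24/35]
  10 → side 2  [load 34/35]
  7 → side 1  [load 23/35]
  6 → side 1  [load 29/35]
  5 → side 1  [load 34/35]
  7 → side 3 (new)  [load 7/35]
  21 → side 3  [load 28/35]
  4 → side 3  [load 32/35]
  19 → side 4 (new)  [load 19/35]
  24 → side 5 (new)  [load 24/35]
5 tape sides opened.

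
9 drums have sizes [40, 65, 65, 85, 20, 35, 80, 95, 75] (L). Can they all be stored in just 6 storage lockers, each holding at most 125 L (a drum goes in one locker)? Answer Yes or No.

A valid assignment using 6 storage lockers:
  locker 1: 95 + 20 = 115
  locker 2: 85 + 40 = 125
  locker 3: 80 + 35 = 115
  locker 4: 75 = 75
  locker 5: 65 = 65
  locker 6: 65 = 65
Every load is within 125 L, so 6 storage lockers suffice.

Yes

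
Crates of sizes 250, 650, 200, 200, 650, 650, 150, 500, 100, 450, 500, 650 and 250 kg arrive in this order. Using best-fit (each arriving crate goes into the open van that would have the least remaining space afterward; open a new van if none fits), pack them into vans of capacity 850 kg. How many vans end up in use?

  250 → van 1 (new)  [load 250/850]
  650 → van 2 (new)  [load 650/850]
  200 → van 2  [load 850/850]
  200 → van 1  [load 450/850]
  650 → van 3 (new)  [load 650/850]
  650 → van 4 (new)  [load 650/850]
  150 → van 3  [load 800/850]
  500 → van 5 (new)  [load 500/850]
  100 → van 4  [load 750/850]
  450 → van 6 (new)  [load 450/850]
  500 → van 7 (new)  [load 500/850]
  650 → van 8 (new)  [load 650/850]
  250 → van 5  [load 750/850]
8 vans opened.

8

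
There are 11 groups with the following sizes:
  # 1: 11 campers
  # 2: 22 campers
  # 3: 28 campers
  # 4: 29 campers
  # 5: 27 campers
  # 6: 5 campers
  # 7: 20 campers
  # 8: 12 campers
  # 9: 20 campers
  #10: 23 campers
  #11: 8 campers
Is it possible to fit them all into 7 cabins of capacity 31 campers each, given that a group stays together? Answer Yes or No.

No

Total = 205 campers; ⌈205/31⌉ = 7.
The bound of 7 does not rule out 7, but exhaustive search shows no assignment into 7 cabins of capacity 31 campers exists — the minimum is 8.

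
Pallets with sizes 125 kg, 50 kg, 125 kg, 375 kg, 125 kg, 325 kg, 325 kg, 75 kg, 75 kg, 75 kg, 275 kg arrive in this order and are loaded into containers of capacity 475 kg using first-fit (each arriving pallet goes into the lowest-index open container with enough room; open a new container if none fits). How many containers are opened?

5

  125 → container 1 (new)  [load 125/475]
  50 → container 1  [load 175/475]
  125 → container 1  [load 300/475]
  375 → container 2 (new)  [load 375/475]
  125 → container 1  [load 425/475]
  325 → container 3 (new)  [load 325/475]
  325 → container 4 (new)  [load 325/475]
  75 → container 2  [load 450/475]
  75 → container 3  [load 400/475]
  75 → container 3  [load 475/475]
  275 → container 5 (new)  [load 275/475]
5 containers opened.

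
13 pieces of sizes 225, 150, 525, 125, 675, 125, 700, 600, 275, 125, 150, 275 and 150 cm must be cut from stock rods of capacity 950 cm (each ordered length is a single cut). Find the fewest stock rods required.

5

Total = 700 + 675 + 600 + 525 + 275 + 275 + 225 + 150 + 150 + 150 + 125 + 125 + 125 = 4100 cm.
Lower bound: ⌈4100/950⌉ = 5 stock rods.
A packing using 5 stock rods:
  stock rod 1: 700 + 225 = 925
  stock rod 2: 675 + 275 = 950
  stock rod 3: 600 + 275 = 875
  stock rod 4: 525 + 150 + 150 + 125 = 950
  stock rod 5: 150 + 125 + 125 = 400
This matches the lower bound, so 5 is optimal.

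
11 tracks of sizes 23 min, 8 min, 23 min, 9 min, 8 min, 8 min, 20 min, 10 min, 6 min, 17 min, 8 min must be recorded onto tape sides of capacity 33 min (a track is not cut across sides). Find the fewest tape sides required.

5

Total = 23 + 23 + 20 + 17 + 10 + 9 + 8 + 8 + 8 + 8 + 6 = 140 min.
Lower bound: ⌈140/33⌉ = 5 tape sides.
A packing using 5 tape sides:
  side 1: 23 + 10 = 33
  side 2: 23 + 9 = 32
  side 3: 20 + 8 = 28
  side 4: 17 + 8 + 8 = 33
  side 5: 8 + 6 = 14
This matches the lower bound, so 5 is optimal.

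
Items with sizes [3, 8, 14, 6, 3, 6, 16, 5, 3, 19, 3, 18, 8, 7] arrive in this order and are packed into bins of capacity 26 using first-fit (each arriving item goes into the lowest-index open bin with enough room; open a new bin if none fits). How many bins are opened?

5

  3 → bin 1 (new)  [load 3/26]
  8 → bin 1  [load 11/26]
  14 → bin 1  [load 25/26]
  6 → bin 2 (new)  [load 6/26]
  3 → bin 2  [load 9/26]
  6 → bin 2  [load 15/26]
  16 → bin 3 (new)  [load 16/26]
  5 → bin 2  [load 20/26]
  3 → bin 2  [load 23/26]
  19 → bin 4 (new)  [load 19/26]
  3 → bin 2  [load 26/26]
  18 → bin 5 (new)  [load 18/26]
  8 → bin 3  [load 24/26]
  7 → bin 4  [load 26/26]
5 bins opened.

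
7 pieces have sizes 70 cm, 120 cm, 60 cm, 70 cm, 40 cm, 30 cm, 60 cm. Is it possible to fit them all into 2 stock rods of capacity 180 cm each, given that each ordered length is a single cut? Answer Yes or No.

No

Total = 450 cm; ⌈450/180⌉ = 3.
At least 3 stock rods are required, but only 2 are allowed.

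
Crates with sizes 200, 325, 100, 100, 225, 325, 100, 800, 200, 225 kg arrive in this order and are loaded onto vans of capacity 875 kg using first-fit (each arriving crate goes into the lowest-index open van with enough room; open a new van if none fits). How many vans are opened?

  200 → van 1 (new)  [load 200/875]
  325 → van 1  [load 525/875]
  100 → van 1  [load 625/875]
  100 → van 1  [load 725/875]
  225 → van 2 (new)  [load 225/875]
  325 → van 2  [load 550/875]
  100 → van 1  [load 825/875]
  800 → van 3 (new)  [load 800/875]
  200 → van 2  [load 750/875]
  225 → van 4 (new)  [load 225/875]
4 vans opened.

4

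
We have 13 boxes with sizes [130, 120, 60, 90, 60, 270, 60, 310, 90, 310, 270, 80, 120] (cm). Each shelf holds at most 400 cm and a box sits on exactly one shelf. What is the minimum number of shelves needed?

5

Total = 310 + 310 + 270 + 270 + 130 + 120 + 120 + 90 + 90 + 80 + 60 + 60 + 60 = 1970 cm.
Lower bound: ⌈1970/400⌉ = 5 shelves.
A packing using 5 shelves:
  shelf 1: 310 + 90 = 400
  shelf 2: 310 + 90 = 400
  shelf 3: 270 + 130 = 400
  shelf 4: 270 + 120 = 390
  shelf 5: 120 + 80 + 60 + 60 + 60 = 380
This matches the lower bound, so 5 is optimal.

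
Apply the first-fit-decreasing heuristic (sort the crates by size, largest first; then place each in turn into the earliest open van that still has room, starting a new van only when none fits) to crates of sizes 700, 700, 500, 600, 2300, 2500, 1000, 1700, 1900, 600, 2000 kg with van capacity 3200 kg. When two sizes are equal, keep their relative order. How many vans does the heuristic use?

5

Sorted descending: 2500, 2300, 2000, 1900, 1700, 1000, 700, 700, 600, 600, 500.
  2500 → van 1 (new)  [load 2500/3200]
  2300 → van 2 (new)  [load 2300/3200]
  2000 → van 3 (new)  [load 2000/3200]
  1900 → van 4 (new)  [load 1900/3200]
  1700 → van 5 (new)  [load 1700/3200]
  1000 → van 3  [load 3000/3200]
  700 → van 1  [load 3200/3200]
  700 → van 2  [load 3000/3200]
  600 → van 4  [load 2500/3200]
  600 → van 4  [load 3100/3200]
  500 → van 5  [load 2200/3200]
5 vans opened.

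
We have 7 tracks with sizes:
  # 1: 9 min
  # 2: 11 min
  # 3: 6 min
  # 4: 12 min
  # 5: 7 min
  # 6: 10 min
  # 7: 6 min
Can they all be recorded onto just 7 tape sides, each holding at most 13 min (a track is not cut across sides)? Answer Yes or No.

A valid assignment using 6 tape sides:
  side 1: 12 = 12
  side 2: 11 = 11
  side 3: 10 = 10
  side 4: 9 = 9
  side 5: 7 + 6 = 13
  side 6: 6 = 6
That uses only 6 ≤ 7, so 7 tape sides are enough.

Yes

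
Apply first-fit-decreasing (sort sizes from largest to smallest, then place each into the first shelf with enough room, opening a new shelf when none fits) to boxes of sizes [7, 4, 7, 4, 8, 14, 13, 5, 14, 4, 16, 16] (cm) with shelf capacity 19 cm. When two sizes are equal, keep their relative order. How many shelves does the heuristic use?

7

Sorted descending: 16, 16, 14, 14, 13, 8, 7, 7, 5, 4, 4, 4.
  16 → shelf 1 (new)  [load 16/19]
  16 → shelf 2 (new)  [load 16/19]
  14 → shelf 3 (new)  [load 14/19]
  14 → shelf 4 (new)  [load 14/19]
  13 → shelf 5 (new)  [load 13/19]
  8 → shelf 6 (new)  [load 8/19]
  7 → shelf 6  [load 15/19]
  7 → shelf 7 (new)  [load 7/19]
  5 → shelf 3  [load 19/19]
  4 → shelf 4  [load 18/19]
  4 → shelf 5  [load 17/19]
  4 → shelf 6  [load 19/19]
7 shelves opened.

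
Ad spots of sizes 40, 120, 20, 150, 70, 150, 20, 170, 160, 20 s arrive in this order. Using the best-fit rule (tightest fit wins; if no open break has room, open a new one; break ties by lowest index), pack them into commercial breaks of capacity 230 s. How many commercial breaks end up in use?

  40 → break 1 (new)  [load 40/230]
  120 → break 1  [load 160/230]
  20 → break 1  [load 180/230]
  150 → break 2 (new)  [load 150/230]
  70 → break 2  [load 220/230]
  150 → break 3 (new)  [load 150/230]
  20 → break 1  [load 200/230]
  170 → break 4 (new)  [load 170/230]
  160 → break 5 (new)  [load 160/230]
  20 → break 1  [load 220/230]
5 commercial breaks opened.

5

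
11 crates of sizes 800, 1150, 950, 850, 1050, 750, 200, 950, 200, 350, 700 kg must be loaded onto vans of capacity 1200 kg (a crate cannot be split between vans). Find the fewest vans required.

8

Total = 1150 + 1050 + 950 + 950 + 850 + 800 + 750 + 700 + 350 + 200 + 200 = 7950 kg.
Lower bound: ⌈7950/1200⌉ = 7 vans.
Also, 8 crates each exceed 600 kg, and no two of those can share a van, so at least 8 vans are needed.
A packing using 8 vans:
  van 1: 1150 = 1150
  van 2: 1050 = 1050
  van 3: 950 + 200 = 1150
  van 4: 950 + 200 = 1150
  van 5: 850 + 350 = 1200
  van 6: 800 = 800
  van 7: 750 = 750
  van 8: 700 = 700
This matches the lower bound, so 8 is optimal.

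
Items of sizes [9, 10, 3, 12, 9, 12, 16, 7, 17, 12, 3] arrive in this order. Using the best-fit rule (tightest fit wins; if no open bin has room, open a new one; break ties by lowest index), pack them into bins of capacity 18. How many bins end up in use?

  9 → bin 1 (new)  [load 9/18]
  10 → bin 2 (new)  [load 10/18]
  3 → bin 2  [load 13/18]
  12 → bin 3 (new)  [load 12/18]
  9 → bin 1  [load 18/18]
  12 → bin 4 (new)  [load 12/18]
  16 → bin 5 (new)  [load 16/18]
  7 → bin 6 (new)  [load 7/18]
  17 → bin 7 (new)  [load 17/18]
  12 → bin 8 (new)  [load 12/18]
  3 → bin 2  [load 16/18]
8 bins opened.

8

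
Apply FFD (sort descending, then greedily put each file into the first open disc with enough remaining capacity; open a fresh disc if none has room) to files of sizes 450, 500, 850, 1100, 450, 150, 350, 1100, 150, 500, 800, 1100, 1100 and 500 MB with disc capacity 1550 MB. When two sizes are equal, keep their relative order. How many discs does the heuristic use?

7

Sorted descending: 1100, 1100, 1100, 1100, 850, 800, 500, 500, 500, 450, 450, 350, 150, 150.
  1100 → disc 1 (new)  [load 1100/1550]
  1100 → disc 2 (new)  [load 1100/1550]
  1100 → disc 3 (new)  [load 1100/1550]
  1100 → disc 4 (new)  [load 1100/1550]
  850 → disc 5 (new)  [load 850/1550]
  800 → disc 6 (new)  [load 800/1550]
  500 → disc 5  [load 1350/1550]
  500 → disc 6  [load 1300/1550]
  500 → disc 7 (new)  [load 500/1550]
  450 → disc 1  [load 1550/1550]
  450 → disc 2  [load 1550/1550]
  350 → disc 3  [load 1450/1550]
  150 → disc 4  [load 1250/1550]
  150 → disc 4  [load 1400/1550]
7 discs opened.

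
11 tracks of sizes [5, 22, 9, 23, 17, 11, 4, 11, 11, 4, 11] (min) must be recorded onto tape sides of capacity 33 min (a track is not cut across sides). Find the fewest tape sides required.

4

Total = 23 + 22 + 17 + 11 + 11 + 11 + 11 + 9 + 5 + 4 + 4 = 128 min.
Lower bound: ⌈128/33⌉ = 4 tape sides.
A packing using 4 tape sides:
  side 1: 23 + 9 = 32
  side 2: 22 + 11 = 33
  side 3: 17 + 11 + 5 = 33
  side 4: 11 + 11 + 4 + 4 = 30
This matches the lower bound, so 4 is optimal.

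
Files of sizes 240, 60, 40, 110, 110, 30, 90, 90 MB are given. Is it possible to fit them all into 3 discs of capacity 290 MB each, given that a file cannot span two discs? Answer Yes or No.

A valid assignment using 3 discs:
  disc 1: 240 + 40 = 280
  disc 2: 110 + 110 + 60 = 280
  disc 3: 90 + 90 + 30 = 210
Every load is within 290 MB, so 3 discs suffice.

Yes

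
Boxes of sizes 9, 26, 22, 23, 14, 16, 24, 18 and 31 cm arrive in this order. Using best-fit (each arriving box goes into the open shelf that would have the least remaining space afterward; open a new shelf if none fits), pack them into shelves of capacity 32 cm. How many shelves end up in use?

  9 → shelf 1 (new)  [load 9/32]
  26 → shelf 2 (new)  [load 26/32]
  22 → shelf 1  [load 31/32]
  23 → shelf 3 (new)  [load 23/32]
  14 → shelf 4 (new)  [load 14/32]
  16 → shelf 4  [load 30/32]
  24 → shelf 5 (new)  [load 24/32]
  18 → shelf 6 (new)  [load 18/32]
  31 → shelf 7 (new)  [load 31/32]
7 shelves opened.

7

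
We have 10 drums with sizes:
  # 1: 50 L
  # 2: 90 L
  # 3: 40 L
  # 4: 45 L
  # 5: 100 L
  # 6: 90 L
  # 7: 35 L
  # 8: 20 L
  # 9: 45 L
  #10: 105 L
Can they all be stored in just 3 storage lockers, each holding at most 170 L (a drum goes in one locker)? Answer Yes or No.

Total = 620 L; ⌈620/170⌉ = 4.
At least 4 storage lockers are required, but only 3 are allowed.

No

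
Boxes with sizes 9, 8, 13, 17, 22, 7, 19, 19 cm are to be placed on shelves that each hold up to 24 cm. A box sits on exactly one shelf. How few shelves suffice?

Total = 22 + 19 + 19 + 17 + 13 + 9 + 8 + 7 = 114 cm.
Lower bound: ⌈114/24⌉ = 5 shelves.
A packing using 6 shelves:
  shelf 1: 22 = 22
  shelf 2: 19 = 19
  shelf 3: 19 = 19
  shelf 4: 17 + 7 = 24
  shelf 5: 13 + 9 = 22
  shelf 6: 8 = 8
No arrangement into 5 shelves stays within capacity, so 6 is optimal.

6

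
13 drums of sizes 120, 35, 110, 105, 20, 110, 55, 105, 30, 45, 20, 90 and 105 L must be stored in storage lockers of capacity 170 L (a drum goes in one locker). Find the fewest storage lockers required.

7

Total = 120 + 110 + 110 + 105 + 105 + 105 + 90 + 55 + 45 + 35 + 30 + 20 + 20 = 950 L.
Lower bound: ⌈950/170⌉ = 6 storage lockers.
Also, 7 drums each exceed 85 L, and no two of those can share a locker, so at least 7 storage lockers are needed.
A packing using 7 storage lockers:
  locker 1: 120 + 45 = 165
  locker 2: 110 + 55 = 165
  locker 3: 110 + 35 + 20 = 165
  locker 4: 105 + 30 + 20 = 155
  locker 5: 105 = 105
  locker 6: 105 = 105
  locker 7: 90 = 90
This matches the lower bound, so 7 is optimal.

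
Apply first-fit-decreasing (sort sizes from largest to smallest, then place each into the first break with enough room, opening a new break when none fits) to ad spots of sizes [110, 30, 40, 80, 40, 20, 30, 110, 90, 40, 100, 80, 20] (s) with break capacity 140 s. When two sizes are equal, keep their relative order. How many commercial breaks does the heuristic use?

6

Sorted descending: 110, 110, 100, 90, 80, 80, 40, 40, 40, 30, 30, 20, 20.
  110 → break 1 (new)  [load 110/140]
  110 → break 2 (new)  [load 110/140]
  100 → break 3 (new)  [load 100/140]
  90 → break 4 (new)  [load 90/140]
  80 → break 5 (new)  [load 80/140]
  80 → break 6 (new)  [load 80/140]
  40 → break 3  [load 140/140]
  40 → break 4  [load 130/140]
  40 → break 5  [load 120/140]
  30 → break 1  [load 140/140]
  30 → break 2  [load 140/140]
  20 → break 5  [load 140/140]
  20 → break 6  [load 100/140]
6 commercial breaks opened.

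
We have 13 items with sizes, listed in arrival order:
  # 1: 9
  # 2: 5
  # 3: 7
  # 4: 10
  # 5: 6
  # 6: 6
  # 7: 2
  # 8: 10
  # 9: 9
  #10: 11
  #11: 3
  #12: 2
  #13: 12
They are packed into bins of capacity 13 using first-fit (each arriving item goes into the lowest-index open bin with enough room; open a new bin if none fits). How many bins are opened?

  9 → bin 1 (new)  [load 9/13]
  5 → bin 2 (new)  [load 5/13]
  7 → bin 2  [load 12/13]
  10 → bin 3 (new)  [load 10/13]
  6 → bin 4 (new)  [load 6/13]
  6 → bin 4  [load 12/13]
  2 → bin 1  [load 11/13]
  10 → bin 5 (new)  [load 10/13]
  9 → bin 6 (new)  [load 9/13]
  11 → bin 7 (new)  [load 11/13]
  3 → bin 3  [load 13/13]
  2 → bin 1  [load 13/13]
  12 → bin 8 (new)  [load 12/13]
8 bins opened.

8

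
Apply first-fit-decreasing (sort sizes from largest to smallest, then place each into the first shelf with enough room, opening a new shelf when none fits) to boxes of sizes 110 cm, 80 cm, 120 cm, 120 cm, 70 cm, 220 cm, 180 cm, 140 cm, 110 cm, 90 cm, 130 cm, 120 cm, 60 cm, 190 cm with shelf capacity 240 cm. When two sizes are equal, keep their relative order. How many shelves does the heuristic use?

Sorted descending: 220, 190, 180, 140, 130, 120, 120, 120, 110, 110, 90, 80, 70, 60.
  220 → shelf 1 (new)  [load 220/240]
  190 → shelf 2 (new)  [load 190/240]
  180 → shelf 3 (new)  [load 180/240]
  140 → shelf 4 (new)  [load 140/240]
  130 → shelf 5 (new)  [load 130/240]
  120 → shelf 6 (new)  [load 120/240]
  120 → shelf 6  [load 240/240]
  120 → shelf 7 (new)  [load 120/240]
  110 → shelf 5  [load 240/240]
  110 → shelf 7  [load 230/240]
  90 → shelf 4  [load 230/240]
  80 → shelf 8 (new)  [load 80/240]
  70 → shelf 8  [load 150/240]
  60 → shelf 3  [load 240/240]
8 shelves opened.

8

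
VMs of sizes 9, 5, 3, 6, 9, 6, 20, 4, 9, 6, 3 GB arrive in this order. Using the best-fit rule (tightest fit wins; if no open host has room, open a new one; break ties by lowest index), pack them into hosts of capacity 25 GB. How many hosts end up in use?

  9 → host 1 (new)  [load 9/25]
  5 → host 1  [load 14/25]
  3 → host 1  [load 17/25]
  6 → host 1  [load 23/25]
  9 → host 2 (new)  [load 9/25]
  6 → host 2  [load 15/25]
  20 → host 3 (new)  [load 20/25]
  4 → host 3  [load 24/25]
  9 → host 2  [load 24/25]
  6 → host 4 (new)  [load 6/25]
  3 → host 4  [load 9/25]
4 hosts opened.

4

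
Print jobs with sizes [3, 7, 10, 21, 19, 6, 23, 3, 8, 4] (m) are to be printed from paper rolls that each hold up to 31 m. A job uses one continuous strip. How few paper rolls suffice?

4

Total = 23 + 21 + 19 + 10 + 8 + 7 + 6 + 4 + 3 + 3 = 104 m.
Lower bound: ⌈104/31⌉ = 4 paper rolls.
A packing using 4 paper rolls:
  roll 1: 23 + 8 = 31
  roll 2: 21 + 10 = 31
  roll 3: 19 + 7 + 4 = 30
  roll 4: 6 + 3 + 3 = 12
This matches the lower bound, so 4 is optimal.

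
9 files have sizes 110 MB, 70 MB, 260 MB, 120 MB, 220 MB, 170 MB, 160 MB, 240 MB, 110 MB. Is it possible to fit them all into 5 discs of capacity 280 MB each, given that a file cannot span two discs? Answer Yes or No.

Total = 1460 MB; ⌈1460/280⌉ = 6.
At least 6 discs are required, but only 5 are allowed.

No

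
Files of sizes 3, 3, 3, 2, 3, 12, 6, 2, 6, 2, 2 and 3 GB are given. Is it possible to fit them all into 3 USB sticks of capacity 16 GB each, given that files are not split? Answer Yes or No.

A valid assignment using 3 USB sticks:
  USB stick 1: 12 + 3 = 15
  USB stick 2: 6 + 6 + 2 + 2 = 16
  USB stick 3: 3 + 3 + 3 + 3 + 2 + 2 = 16
Every load is within 16 GB, so 3 USB sticks suffice.

Yes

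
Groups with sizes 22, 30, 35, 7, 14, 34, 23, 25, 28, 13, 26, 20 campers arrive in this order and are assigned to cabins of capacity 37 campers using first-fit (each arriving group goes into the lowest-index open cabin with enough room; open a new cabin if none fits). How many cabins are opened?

9

  22 → cabin 1 (new)  [load 22/37]
  30 → cabin 2 (new)  [load 30/37]
  35 → cabin 3 (new)  [load 35/37]
  7 → cabin 1  [load 29/37]
  14 → cabin 4 (new)  [load 14/37]
  34 → cabin 5 (new)  [load 34/37]
  23 → cabin 4  [load 37/37]
  25 → cabin 6 (new)  [load 25/37]
  28 → cabin 7 (new)  [load 28/37]
  13 → cabin 8 (new)  [load 13/37]
  26 → cabin 9 (new)  [load 26/37]
  20 → cabin 8  [load 33/37]
9 cabins opened.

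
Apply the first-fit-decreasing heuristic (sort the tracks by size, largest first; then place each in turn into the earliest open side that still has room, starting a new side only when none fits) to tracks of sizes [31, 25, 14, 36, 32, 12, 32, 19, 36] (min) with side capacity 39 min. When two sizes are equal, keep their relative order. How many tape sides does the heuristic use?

7

Sorted descending: 36, 36, 32, 32, 31, 25, 19, 14, 12.
  36 → side 1 (new)  [load 36/39]
  36 → side 2 (new)  [load 36/39]
  32 → side 3 (new)  [load 32/39]
  32 → side 4 (new)  [load 32/39]
  31 → side 5 (new)  [load 31/39]
  25 → side 6 (new)  [load 25/39]
  19 → side 7 (new)  [load 19/39]
  14 → side 6  [load 39/39]
  12 → side 7  [load 31/39]
7 tape sides opened.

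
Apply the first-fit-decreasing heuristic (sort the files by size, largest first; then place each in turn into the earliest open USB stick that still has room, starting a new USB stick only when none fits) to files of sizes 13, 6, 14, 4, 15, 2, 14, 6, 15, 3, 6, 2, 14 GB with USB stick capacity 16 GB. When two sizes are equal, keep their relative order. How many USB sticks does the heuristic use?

8

Sorted descending: 15, 15, 14, 14, 14, 13, 6, 6, 6, 4, 3, 2, 2.
  15 → USB stick 1 (new)  [load 15/16]
  15 → USB stick 2 (new)  [load 15/16]
  14 → USB stick 3 (new)  [load 14/16]
  14 → USB stick 4 (new)  [load 14/16]
  14 → USB stick 5 (new)  [load 14/16]
  13 → USB stick 6 (new)  [load 13/16]
  6 → USB stick 7 (new)  [load 6/16]
  6 → USB stick 7  [load 12/16]
  6 → USB stick 8 (new)  [load 6/16]
  4 → USB stick 7  [load 16/16]
  3 → USB stick 6  [load 16/16]
  2 → USB stick 3  [load 16/16]
  2 → USB stick 4  [load 16/16]
8 USB sticks opened.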